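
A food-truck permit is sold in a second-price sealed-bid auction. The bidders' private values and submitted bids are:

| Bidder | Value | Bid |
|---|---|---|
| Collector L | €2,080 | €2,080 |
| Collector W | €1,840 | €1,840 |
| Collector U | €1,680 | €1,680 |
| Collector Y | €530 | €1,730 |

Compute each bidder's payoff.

Bids in descending order: Collector L €2,080 > Collector W €1,840 > Collector Y €1,730 > Collector U €1,680.
Collector L has the top bid and wins; the price is the second-highest bid, €1,840.
Collector L's payoff = €2,080 − €1,840 = €240. All other bidders lose, so their payoff is 0.

Payoffs: Collector L €240, Collector W €0, Collector U €0, Collector Y €0.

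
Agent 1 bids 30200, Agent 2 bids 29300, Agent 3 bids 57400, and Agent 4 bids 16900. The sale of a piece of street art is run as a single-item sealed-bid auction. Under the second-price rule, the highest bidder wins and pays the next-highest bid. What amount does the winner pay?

Sorted high to low: Agent 3 57400; Agent 1 30200; Agent 2 29300; Agent 4 16900.
Agent 3 has the highest bid, so Agent 3 wins.
The second-highest bid is 30200, so that is what Agent 3 pays.

Price paid: 30200.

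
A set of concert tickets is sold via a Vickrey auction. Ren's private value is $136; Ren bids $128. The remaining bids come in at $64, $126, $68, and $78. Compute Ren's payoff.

$10

Highest competing bid: $126.
Ren's bid $128 is the highest overall, so Ren wins and pays the second-highest bid, $126.
Payoff = value − price = $136 − $126 = $10.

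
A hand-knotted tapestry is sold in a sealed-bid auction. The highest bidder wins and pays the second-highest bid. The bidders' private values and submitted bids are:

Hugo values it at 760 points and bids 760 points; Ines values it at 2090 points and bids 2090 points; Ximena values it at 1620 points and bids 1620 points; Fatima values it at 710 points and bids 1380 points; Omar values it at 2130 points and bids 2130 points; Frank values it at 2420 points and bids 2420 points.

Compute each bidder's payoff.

Hugo 0 points, Ines 0 points, Ximena 0 points, Fatima 0 points, Omar 0 points, Frank 290 points.

Ranking the bids: Frank 2420 points > Omar 2130 points > Ines 2090 points > Ximena 1620 points > Fatima 1380 points > Hugo 760 points.
Frank has the top bid and wins; the price is the second-highest bid, 2130 points.
Frank's payoff = 2420 points − 2130 points = 290 points. All other bidders lose, so their payoff is 0.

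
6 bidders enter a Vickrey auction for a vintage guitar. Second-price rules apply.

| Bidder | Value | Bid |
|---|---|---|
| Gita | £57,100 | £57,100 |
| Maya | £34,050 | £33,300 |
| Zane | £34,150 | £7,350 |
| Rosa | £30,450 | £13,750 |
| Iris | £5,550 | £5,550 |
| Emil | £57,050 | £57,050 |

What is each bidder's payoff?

Payoffs: Gita £50, Maya £0, Zane £0, Rosa £0, Iris £0, Emil £0.

Sorted high to low: Gita £57,100; Emil £57,050; Maya £33,300; Rosa £13,750; Zane £7,350; Iris £5,550.
Gita has the top bid and wins; the price is the second-highest bid, £57,050.
Gita's payoff = £57,100 − £57,050 = £50. All other bidders lose, so their payoff is 0.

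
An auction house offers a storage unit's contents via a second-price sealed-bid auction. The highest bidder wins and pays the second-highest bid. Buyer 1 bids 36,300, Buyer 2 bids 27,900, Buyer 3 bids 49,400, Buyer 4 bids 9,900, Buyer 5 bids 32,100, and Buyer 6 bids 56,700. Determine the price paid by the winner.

49,400

Ranking the bids: Buyer 6 56,700; Buyer 3 49,400; Buyer 1 36,300; Buyer 5 32,100; Buyer 2 27,900; Buyer 4 9,900.
Buyer 6 has the highest bid, so Buyer 6 wins.
The second-highest bid is 49,400, so that is what Buyer 6 pays.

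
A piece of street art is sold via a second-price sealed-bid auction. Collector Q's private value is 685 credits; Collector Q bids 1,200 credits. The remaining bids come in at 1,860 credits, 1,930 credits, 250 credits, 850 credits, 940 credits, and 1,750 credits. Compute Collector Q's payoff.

Payoff = 0 credits.

Highest competing bid: 1,930 credits.
Collector Q's bid 1,200 credits is not the highest, so Collector Q loses, pays nothing, and earns zero payoff.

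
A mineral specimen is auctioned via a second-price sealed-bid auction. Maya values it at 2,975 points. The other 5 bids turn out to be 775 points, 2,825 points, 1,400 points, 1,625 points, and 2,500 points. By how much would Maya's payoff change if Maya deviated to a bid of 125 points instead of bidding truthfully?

The highest competing bid is 2,825 points.
Bidding truthfully at 2,975 points: Maya has the top bid, wins, and pays the second-highest bid 2,825 points. Payoff = 2,975 points − 2,825 points = 150 points.
Bidding 125 points: the top bid is 2,825 points (a rival), so Maya loses. Payoff = 0 points.
Change = 0 points − 150 points = -150 points.

Change in payoff: -150 points.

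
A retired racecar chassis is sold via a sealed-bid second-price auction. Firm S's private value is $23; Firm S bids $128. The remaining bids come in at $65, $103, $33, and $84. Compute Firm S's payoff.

Firm S's payoff: -$80.

Highest competing bid: $103.
Firm S's bid $128 is the highest overall, so Firm S wins and pays the second-highest bid, $103.
Payoff = value − price = $23 − $103 = -$80.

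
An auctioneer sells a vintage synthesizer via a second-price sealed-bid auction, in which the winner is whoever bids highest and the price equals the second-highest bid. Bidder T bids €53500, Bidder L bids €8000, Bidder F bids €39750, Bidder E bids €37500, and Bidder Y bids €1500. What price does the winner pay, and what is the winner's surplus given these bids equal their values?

The winner pays €39750 for a surplus of €13750.

Ordered from highest: Bidder T €53500; Bidder F €39750; Bidder E €37500; Bidder L €8000; Bidder Y €1500.
Bidder T is the highest bidder, so Bidder T wins.
Under the second-price rule, the price is the second-highest bid: €39750.
Surplus = €53500 − €39750 = €13750.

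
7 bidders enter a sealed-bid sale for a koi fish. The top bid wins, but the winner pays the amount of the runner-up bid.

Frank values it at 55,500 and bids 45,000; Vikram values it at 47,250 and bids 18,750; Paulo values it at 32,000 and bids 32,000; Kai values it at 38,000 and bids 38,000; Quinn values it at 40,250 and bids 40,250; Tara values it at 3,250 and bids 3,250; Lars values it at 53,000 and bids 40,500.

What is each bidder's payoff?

Bids in descending order: Frank 45,000 > Lars 40,500 > Quinn 40,250 > Kai 38,000 > Paulo 32,000 > Vikram 18,750 > Tara 3,250.
Frank has the top bid and wins; the price is the second-highest bid, 40,500.
Frank's payoff = 55,500 − 40,500 = 15,000. All other bidders lose, so their payoff is 0.

Frank 15,000, Vikram 0, Paulo 0, Kai 0, Quinn 0, Tara 0, Lars 0.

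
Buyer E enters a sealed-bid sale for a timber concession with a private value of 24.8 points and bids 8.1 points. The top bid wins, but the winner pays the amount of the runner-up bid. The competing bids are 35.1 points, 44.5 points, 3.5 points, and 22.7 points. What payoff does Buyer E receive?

Highest competing bid: 44.5 points.
Buyer E's bid 8.1 points is not the highest, so Buyer E loses, pays nothing, and earns zero payoff.

0.0 points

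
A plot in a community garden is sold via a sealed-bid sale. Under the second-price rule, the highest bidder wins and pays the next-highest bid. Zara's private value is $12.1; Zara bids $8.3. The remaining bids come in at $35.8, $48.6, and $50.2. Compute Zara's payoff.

Highest competing bid: $50.2.
Zara's bid $8.3 is not the highest, so Zara loses, pays nothing, and earns zero payoff.

Zara's payoff: $0.0.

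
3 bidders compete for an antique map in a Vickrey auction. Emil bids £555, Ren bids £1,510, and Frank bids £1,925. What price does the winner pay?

The winner pays £1,510.

Ranking the bids: Frank £1,925, then Ren £1,510, then Emil £555.
Frank has the highest bid, so Frank wins.
The second-highest bid is £1,510, so that is what Frank pays.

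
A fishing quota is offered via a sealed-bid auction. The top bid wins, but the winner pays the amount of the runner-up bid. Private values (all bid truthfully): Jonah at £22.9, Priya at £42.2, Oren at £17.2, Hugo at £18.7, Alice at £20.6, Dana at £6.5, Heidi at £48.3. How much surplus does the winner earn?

Sorted high to low: Heidi £48.3, then Priya £42.2, then Jonah £22.9, then Alice £20.6, then Hugo £18.7, then Oren £17.2, then Dana £6.5.
Heidi wins with the top bid and pays the second-highest, £42.2.
Surplus = £48.3 − £42.2 = £6.1.

Winner's surplus: £6.1.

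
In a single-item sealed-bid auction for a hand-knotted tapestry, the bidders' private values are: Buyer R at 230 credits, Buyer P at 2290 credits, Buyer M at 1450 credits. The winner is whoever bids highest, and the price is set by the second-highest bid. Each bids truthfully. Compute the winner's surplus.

Winner's surplus: 840 credits.

Sorted high to low: Buyer P 2290 credits, then Buyer M 1450 credits, then Buyer R 230 credits.
Buyer P wins with the top bid and pays the second-highest, 1450 credits.
Surplus = 2290 credits − 1450 credits = 840 credits.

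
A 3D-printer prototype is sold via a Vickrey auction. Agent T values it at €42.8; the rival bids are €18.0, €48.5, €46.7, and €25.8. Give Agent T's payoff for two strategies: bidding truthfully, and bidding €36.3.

(a) €0.0  (b) €0.0

The highest competing bid is €48.5.
Bidding truthfully at €42.8: the top bid is €48.5 (a rival), so Agent T loses. Payoff = €0.0.
Bidding €36.3: the top bid is €48.5 (a rival), so Agent T loses. Payoff = €0.0.
The bid only affects whether you win, not the price — here both bids land on the same side of the top rival bid, so the deviation is payoff-neutral.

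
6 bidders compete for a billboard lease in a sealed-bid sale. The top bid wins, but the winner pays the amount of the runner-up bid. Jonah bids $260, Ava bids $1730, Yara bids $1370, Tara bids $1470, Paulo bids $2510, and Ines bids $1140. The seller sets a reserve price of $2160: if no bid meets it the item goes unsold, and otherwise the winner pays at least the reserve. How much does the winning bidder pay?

Sorted high to low: Paulo $2510, then Ava $1730, then Tara $1470, then Yara $1370, then Ines $1140, then Jonah $260.
Paulo has the highest bid, so Paulo wins.
The second-highest bid is $1730, but the reserve $2160 is higher, so the price is the reserve.

The winner pays $2160.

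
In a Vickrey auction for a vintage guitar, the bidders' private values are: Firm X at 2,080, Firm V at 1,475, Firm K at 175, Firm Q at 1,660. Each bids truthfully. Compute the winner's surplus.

Bids in descending order: Firm X 2,080, then Firm Q 1,660, then Firm V 1,475, then Firm K 175.
Firm X wins with the top bid and pays the second-highest, 1,660.
Surplus = 2,080 − 1,660 = 420.

Winner's surplus: 420.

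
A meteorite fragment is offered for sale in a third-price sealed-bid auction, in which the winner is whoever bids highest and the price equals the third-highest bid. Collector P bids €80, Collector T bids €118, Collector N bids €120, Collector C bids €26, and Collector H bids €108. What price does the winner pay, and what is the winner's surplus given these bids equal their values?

Sorted high to low: Collector N €120, then Collector T €118, then Collector H €108, then Collector P €80, then Collector C €26.
Collector N is the highest bidder, so Collector N wins.
Under the third-price rule, the price is the third-highest bid: €108.
Surplus = €120 − €108 = €12.

Price €108; surplus €12.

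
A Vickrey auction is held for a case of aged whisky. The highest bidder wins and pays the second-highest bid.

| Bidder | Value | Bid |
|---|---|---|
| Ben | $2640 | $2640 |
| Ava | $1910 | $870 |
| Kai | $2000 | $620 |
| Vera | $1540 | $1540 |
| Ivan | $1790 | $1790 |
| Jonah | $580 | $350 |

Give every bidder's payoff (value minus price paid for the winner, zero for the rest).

Ben $850, Ava $0, Kai $0, Vera $0, Ivan $0, Jonah $0.

Sorted high to low: Ben $2640, then Ivan $1790, then Vera $1540, then Ava $870, then Kai $620, then Jonah $350.
Ben has the top bid and wins; the price is the second-highest bid, $1790.
Ben's payoff = $2640 − $1790 = $850. All other bidders lose, so their payoff is 0.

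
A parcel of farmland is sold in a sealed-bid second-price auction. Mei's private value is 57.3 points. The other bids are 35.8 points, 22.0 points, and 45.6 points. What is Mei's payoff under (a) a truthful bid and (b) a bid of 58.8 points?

The highest competing bid is 45.6 points.
Bidding truthfully at 57.3 points: Mei has the top bid, wins, and pays the second-highest bid 45.6 points. Payoff = 57.3 points − 45.6 points = 11.7 points.
Bidding 58.8 points: Mei has the top bid, wins, and pays the second-highest bid 45.6 points. Payoff = 57.3 points − 45.6 points = 11.7 points.
The bid only affects whether you win, not the price — here both bids land on the same side of the top rival bid, so the deviation is payoff-neutral.

Truthful: 11.7 points; alternative: 11.7 points.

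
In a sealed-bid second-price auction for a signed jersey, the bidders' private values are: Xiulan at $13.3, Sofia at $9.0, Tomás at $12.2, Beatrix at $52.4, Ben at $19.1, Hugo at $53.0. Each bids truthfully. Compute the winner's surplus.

Winner's surplus: $0.6.

Sorted high to low: Hugo $53.0, then Beatrix $52.4, then Ben $19.1, then Xiulan $13.3, then Tomás $12.2, then Sofia $9.0.
Hugo wins with the top bid and pays the second-highest, $52.4.
Surplus = $53.0 − $52.4 = $0.6.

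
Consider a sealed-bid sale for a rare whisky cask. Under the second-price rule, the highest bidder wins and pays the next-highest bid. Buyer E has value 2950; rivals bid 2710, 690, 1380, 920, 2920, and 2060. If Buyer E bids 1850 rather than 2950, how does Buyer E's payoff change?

The highest competing bid is 2920.
Bidding truthfully at 2950: Buyer E has the top bid, wins, and pays the second-highest bid 2920. Payoff = 2950 − 2920 = 30.
Bidding 1850: the top bid is 2920 (a rival), so Buyer E loses. Payoff = 0.
Change = 0 − 30 = -30.

Payoff change: -30.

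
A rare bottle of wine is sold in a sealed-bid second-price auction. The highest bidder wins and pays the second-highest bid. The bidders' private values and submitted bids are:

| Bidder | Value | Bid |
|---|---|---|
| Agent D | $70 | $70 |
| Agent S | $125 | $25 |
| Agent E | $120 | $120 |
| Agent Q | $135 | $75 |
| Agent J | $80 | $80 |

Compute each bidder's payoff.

Agent D $0, Agent S $0, Agent E $40, Agent Q $0, Agent J $0.

Bids in descending order: Agent E $120, then Agent J $80, then Agent Q $75, then Agent D $70, then Agent S $25.
Agent E has the top bid and wins; the price is the second-highest bid, $80.
Agent E's payoff = $120 − $80 = $40. All other bidders lose, so their payoff is 0.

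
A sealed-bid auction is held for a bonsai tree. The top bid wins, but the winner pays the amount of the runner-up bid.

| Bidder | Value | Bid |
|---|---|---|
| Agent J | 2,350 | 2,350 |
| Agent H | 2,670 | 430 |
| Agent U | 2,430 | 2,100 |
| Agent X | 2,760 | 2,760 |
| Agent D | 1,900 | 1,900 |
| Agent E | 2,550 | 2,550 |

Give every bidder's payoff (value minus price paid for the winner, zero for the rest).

Ranking the bids: Agent X 2,760, then Agent E 2,550, then Agent J 2,350, then Agent U 2,100, then Agent D 1,900, then Agent H 430.
Agent X has the top bid and wins; the price is the second-highest bid, 2,550.
Agent X's payoff = 2,760 − 2,550 = 210. All other bidders lose, so their payoff is 0.

Agent J 0, Agent H 0, Agent U 0, Agent X 210, Agent D 0, Agent E 0.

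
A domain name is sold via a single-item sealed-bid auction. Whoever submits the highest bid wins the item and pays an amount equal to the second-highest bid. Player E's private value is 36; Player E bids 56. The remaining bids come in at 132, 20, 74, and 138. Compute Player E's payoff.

0

Highest competing bid: 138.
Player E's bid 56 is not the highest, so Player E loses, pays nothing, and earns zero payoff.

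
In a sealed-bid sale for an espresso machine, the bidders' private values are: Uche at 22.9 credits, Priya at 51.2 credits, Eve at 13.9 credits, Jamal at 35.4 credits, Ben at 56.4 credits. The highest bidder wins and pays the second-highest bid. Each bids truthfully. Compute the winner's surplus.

Bids in descending order: Ben 56.4 credits, then Priya 51.2 credits, then Jamal 35.4 credits, then Uche 22.9 credits, then Eve 13.9 credits.
Ben wins with the top bid and pays the second-highest, 51.2 credits.
Surplus = 56.4 credits − 51.2 credits = 5.2 credits.

5.2 credits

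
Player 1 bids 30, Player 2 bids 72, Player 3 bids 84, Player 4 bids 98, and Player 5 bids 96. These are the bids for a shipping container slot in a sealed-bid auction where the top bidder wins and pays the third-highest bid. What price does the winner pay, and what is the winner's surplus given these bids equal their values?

Ordered from highest: Player 4 98; Player 5 96; Player 3 84; Player 2 72; Player 1 30.
Player 4 is the highest bidder, so Player 4 wins.
Under the third-price rule, the price is the third-highest bid: 84.
Surplus = 98 − 84 = 14.

The winner pays 84 for a surplus of 14.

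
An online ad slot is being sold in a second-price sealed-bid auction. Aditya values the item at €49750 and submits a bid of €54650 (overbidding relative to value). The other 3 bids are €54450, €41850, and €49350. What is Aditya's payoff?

Highest competing bid: €54450.
Aditya's bid €54650 is the highest overall, so Aditya wins and pays the second-highest bid, €54450.
Payoff = value − price = €49750 − €54450 = -€4700.
Overbidding won the item at a price above value — truthful bidding would have avoided this loss.

Payoff = -€4700.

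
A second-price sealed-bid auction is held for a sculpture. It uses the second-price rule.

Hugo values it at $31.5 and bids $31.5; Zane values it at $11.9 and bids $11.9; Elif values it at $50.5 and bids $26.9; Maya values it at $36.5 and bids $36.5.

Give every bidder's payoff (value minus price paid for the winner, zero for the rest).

Hugo $0.0, Zane $0.0, Elif $0.0, Maya $5.0.

Ranking the bids: Maya $36.5 > Hugo $31.5 > Elif $26.9 > Zane $11.9.
Maya has the top bid and wins; the price is the second-highest bid, $31.5.
Maya's payoff = $36.5 − $31.5 = $5.0. All other bidders lose, so their payoff is 0.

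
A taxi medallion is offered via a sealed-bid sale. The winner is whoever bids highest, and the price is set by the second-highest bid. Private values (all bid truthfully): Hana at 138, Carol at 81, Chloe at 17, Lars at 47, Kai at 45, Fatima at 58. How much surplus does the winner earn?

Sorted high to low: Hana 138; Carol 81; Fatima 58; Lars 47; Kai 45; Chloe 17.
Hana wins with the top bid and pays the second-highest, 81.
Surplus = 138 − 81 = 57.

57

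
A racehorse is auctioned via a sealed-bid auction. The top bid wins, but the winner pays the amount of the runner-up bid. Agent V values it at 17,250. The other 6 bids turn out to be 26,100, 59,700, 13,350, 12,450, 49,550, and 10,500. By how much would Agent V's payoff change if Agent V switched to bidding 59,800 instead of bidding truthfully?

-42,450

The highest competing bid is 59,700.
Bidding truthfully at 17,250: the top bid is 59,700 (a rival), so Agent V loses. Payoff = 0.
Bidding 59,800: Agent V has the top bid, wins, and pays the second-highest bid 59,700. Payoff = 17,250 − 59,700 = -42,450.
Change = -42,450 − 0 = -42,450.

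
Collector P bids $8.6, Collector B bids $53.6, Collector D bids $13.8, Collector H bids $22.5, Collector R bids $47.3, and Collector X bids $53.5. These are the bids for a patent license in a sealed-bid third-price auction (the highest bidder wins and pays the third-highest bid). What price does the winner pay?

Sorted high to low: Collector B $53.6 > Collector X $53.5 > Collector R $47.3 > Collector H $22.5 > Collector D $13.8 > Collector P $8.6.
Collector B is the highest bidder, so Collector B wins.
Under the third-price rule, the price is the third-highest bid: $47.3.

$47.3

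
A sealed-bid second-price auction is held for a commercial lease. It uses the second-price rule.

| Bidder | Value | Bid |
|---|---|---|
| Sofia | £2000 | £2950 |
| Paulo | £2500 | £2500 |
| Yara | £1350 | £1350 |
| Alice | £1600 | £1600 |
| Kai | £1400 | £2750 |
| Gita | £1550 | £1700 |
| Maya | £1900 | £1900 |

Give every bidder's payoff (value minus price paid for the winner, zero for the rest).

Payoffs: Sofia -£750, Paulo £0, Yara £0, Alice £0, Kai £0, Gita £0, Maya £0.

Bids in descending order: Sofia £2950 > Kai £2750 > Paulo £2500 > Maya £1900 > Gita £1700 > Alice £1600 > Yara £1350.
Sofia has the top bid and wins; the price is the second-highest bid, £2750.
Sofia's payoff = £2000 − £2750 = -£750. All other bidders lose, so their payoff is 0.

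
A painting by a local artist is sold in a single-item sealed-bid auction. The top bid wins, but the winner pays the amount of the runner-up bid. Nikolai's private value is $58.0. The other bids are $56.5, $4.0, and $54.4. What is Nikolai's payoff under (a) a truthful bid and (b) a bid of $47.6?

(a) $1.5  (b) $0.0

The highest competing bid is $56.5.
Bidding truthfully at $58.0: Nikolai has the top bid, wins, and pays the second-highest bid $56.5. Payoff = $58.0 − $56.5 = $1.5.
Bidding $47.6: the top bid is $56.5 (a rival), so Nikolai loses. Payoff = $0.0.
Deviating from a truthful bid can only lose payoff in a second-price auction — never gain.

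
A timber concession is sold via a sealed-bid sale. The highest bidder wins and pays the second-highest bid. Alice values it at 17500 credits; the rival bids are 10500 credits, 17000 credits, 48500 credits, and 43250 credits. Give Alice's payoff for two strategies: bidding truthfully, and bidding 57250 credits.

The highest competing bid is 48500 credits.
Bidding truthfully at 17500 credits: the top bid is 48500 credits (a rival), so Alice loses. Payoff = 0 credits.
Bidding 57250 credits: Alice has the top bid, wins, and pays the second-highest bid 48500 credits. Payoff = 17500 credits − 48500 credits = -31000 credits.

(a) 0 credits  (b) -31000 credits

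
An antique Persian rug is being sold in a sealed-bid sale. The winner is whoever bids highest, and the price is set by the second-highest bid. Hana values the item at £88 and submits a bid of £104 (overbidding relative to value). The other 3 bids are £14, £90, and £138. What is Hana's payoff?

Highest competing bid: £138.
Hana's bid £104 is not the highest, so Hana loses, pays nothing, and earns zero payoff.

Payoff = £0.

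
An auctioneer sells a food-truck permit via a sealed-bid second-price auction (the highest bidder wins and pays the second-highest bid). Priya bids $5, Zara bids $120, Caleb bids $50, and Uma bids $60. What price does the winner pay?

$60

Ordered from highest: Zara $120, then Uma $60, then Caleb $50, then Priya $5.
Zara is the highest bidder, so Zara wins.
Under the second-price rule, the price is the second-highest bid: $60.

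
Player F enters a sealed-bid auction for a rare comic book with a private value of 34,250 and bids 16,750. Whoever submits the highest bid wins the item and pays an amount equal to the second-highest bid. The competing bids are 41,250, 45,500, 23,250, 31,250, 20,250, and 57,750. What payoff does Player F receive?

Highest competing bid: 57,750.
Player F's bid 16,750 is not the highest, so Player F loses, pays nothing, and earns zero payoff.

0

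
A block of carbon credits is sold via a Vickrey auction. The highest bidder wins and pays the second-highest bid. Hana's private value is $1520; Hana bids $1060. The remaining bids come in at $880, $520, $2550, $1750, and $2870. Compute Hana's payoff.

Hana's payoff: $0.

Highest competing bid: $2870.
Hana's bid $1060 is not the highest, so Hana loses, pays nothing, and earns zero payoff.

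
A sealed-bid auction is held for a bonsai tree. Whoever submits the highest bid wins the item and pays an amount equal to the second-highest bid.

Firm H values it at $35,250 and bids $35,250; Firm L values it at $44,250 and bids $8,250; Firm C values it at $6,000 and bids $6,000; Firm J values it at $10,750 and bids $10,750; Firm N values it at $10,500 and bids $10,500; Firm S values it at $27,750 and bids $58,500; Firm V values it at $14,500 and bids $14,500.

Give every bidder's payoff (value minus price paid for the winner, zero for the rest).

Firm H $0, Firm L $0, Firm C $0, Firm J $0, Firm N $0, Firm S -$7,500, Firm V $0.

Bids in descending order: Firm S $58,500, then Firm H $35,250, then Firm V $14,500, then Firm J $10,750, then Firm N $10,500, then Firm L $8,250, then Firm C $6,000.
Firm S has the top bid and wins; the price is the second-highest bid, $35,250.
Firm S's payoff = $27,750 − $35,250 = -$7,500. All other bidders lose, so their payoff is 0.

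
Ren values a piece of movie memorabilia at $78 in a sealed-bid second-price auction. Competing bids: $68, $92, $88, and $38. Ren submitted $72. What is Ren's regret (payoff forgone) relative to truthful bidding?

$0

The highest competing bid is $92.
Bidding truthfully at $78: the top bid is $92 (a rival), so Ren loses. Payoff = $0.
Bidding $72: the top bid is $92 (a rival), so Ren loses. Payoff = $0.
Regret = truthful payoff − actual payoff = $0 − $0 = $0.
The bid only affects whether you win, not the price — here both bids land on the same side of the top rival bid, so the deviation is payoff-neutral.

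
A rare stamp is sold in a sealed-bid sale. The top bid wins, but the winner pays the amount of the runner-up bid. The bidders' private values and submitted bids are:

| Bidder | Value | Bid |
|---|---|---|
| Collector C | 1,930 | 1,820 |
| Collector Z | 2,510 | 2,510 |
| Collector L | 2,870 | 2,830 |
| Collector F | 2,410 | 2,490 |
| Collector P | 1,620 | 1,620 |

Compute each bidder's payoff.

Payoffs: Collector C 0, Collector Z 0, Collector L 360, Collector F 0, Collector P 0.

Ranking the bids: Collector L 2,830, then Collector Z 2,510, then Collector F 2,490, then Collector C 1,820, then Collector P 1,620.
Collector L has the top bid and wins; the price is the second-highest bid, 2,510.
Collector L's payoff = 2,870 − 2,510 = 360. All other bidders lose, so their payoff is 0.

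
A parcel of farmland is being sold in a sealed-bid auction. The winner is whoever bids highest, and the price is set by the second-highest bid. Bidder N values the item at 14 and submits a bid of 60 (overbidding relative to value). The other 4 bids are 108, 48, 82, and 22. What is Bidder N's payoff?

Highest competing bid: 108.
Bidder N's bid 60 is not the highest, so Bidder N loses, pays nothing, and earns zero payoff.

Bidder N's payoff: 0.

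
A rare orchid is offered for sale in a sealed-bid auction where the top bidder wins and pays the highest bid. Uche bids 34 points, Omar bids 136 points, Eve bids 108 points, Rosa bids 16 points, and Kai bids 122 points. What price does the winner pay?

136 points

Bids in descending order: Omar 136 points > Kai 122 points > Eve 108 points > Uche 34 points > Rosa 16 points.
Omar is the highest bidder, so Omar wins.
Under the first-price rule, the price is the highest bid: 136 points.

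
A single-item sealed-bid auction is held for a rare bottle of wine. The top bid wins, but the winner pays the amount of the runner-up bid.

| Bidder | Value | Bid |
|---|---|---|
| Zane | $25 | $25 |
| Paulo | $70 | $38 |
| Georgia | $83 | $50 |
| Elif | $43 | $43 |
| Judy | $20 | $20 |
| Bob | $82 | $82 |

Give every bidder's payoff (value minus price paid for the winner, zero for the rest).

Payoffs: Zane $0, Paulo $0, Georgia $0, Elif $0, Judy $0, Bob $32.

Sorted high to low: Bob $82; Georgia $50; Elif $43; Paulo $38; Zane $25; Judy $20.
Bob has the top bid and wins; the price is the second-highest bid, $50.
Bob's payoff = $82 − $50 = $32. All other bidders lose, so their payoff is 0.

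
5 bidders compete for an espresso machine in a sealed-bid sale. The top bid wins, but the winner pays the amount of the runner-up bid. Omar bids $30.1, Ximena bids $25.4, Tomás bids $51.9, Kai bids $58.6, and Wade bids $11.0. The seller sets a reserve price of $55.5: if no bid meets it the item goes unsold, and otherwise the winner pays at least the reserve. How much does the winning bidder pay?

Price paid: $55.5.

Ranking the bids: Kai $58.6, then Tomás $51.9, then Omar $30.1, then Ximena $25.4, then Wade $11.0.
Kai has the highest bid, so Kai wins.
The second-highest bid is $51.9, but the reserve $55.5 is higher, so the price is the reserve.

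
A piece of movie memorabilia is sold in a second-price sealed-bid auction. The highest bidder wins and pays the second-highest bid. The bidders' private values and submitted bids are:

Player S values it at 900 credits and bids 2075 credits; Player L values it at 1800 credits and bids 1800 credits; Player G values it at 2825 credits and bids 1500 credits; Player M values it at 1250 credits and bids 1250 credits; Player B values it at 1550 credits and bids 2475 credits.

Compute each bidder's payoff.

Ranking the bids: Player B 2475 credits; Player S 2075 credits; Player L 1800 credits; Player G 1500 credits; Player M 1250 credits.
Player B has the top bid and wins; the price is the second-highest bid, 2075 credits.
Player B's payoff = 1550 credits − 2075 credits = -525 credits. All other bidders lose, so their payoff is 0.

Player S 0 credits, Player L 0 credits, Player G 0 credits, Player M 0 credits, Player B -525 credits.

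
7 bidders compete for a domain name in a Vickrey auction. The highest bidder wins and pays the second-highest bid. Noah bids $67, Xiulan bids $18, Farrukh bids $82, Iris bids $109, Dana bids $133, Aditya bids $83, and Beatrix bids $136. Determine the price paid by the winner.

Ranking the bids: Beatrix $136 > Dana $133 > Iris $109 > Aditya $83 > Farrukh $82 > Noah $67 > Xiulan $18.
Beatrix has the highest bid, so Beatrix wins.
The second-highest bid is $133, so that is what Beatrix pays.

$133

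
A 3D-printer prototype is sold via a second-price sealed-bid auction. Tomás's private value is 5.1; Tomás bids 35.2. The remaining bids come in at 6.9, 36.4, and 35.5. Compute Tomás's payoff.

0.0

Highest competing bid: 36.4.
Tomás's bid 35.2 is not the highest, so Tomás loses, pays nothing, and earns zero payoff.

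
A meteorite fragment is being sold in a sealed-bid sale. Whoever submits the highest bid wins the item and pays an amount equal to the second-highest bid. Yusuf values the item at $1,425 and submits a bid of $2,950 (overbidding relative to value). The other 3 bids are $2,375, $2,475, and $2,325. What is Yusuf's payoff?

-$1,050

Highest competing bid: $2,475.
Yusuf's bid $2,950 is the highest overall, so Yusuf wins and pays the second-highest bid, $2,475.
Payoff = value − price = $1,425 − $2,475 = -$1,050.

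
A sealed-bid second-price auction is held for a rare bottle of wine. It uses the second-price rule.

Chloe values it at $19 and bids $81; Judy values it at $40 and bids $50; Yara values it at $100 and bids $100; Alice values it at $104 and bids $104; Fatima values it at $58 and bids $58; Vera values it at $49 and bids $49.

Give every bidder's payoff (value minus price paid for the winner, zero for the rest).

Ordered from highest: Alice $104; Yara $100; Chloe $81; Fatima $58; Judy $50; Vera $49.
Alice has the top bid and wins; the price is the second-highest bid, $100.
Alice's payoff = $104 − $100 = $4. All other bidders lose, so their payoff is 0.

Chloe $0, Judy $0, Yara $0, Alice $4, Fatima $0, Vera $0.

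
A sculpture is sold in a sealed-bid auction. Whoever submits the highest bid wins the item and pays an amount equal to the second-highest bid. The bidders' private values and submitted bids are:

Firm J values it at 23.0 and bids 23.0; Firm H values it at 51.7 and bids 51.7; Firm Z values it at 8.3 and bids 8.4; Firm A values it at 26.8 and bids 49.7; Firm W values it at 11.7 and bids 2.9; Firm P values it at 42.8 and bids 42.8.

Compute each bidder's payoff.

Ranking the bids: Firm H 51.7 > Firm A 49.7 > Firm P 42.8 > Firm J 23.0 > Firm Z 8.4 > Firm W 2.9.
Firm H has the top bid and wins; the price is the second-highest bid, 49.7.
Firm H's payoff = 51.7 − 49.7 = 2.0. All other bidders lose, so their payoff is 0.

Firm J 0.0, Firm H 2.0, Firm Z 0.0, Firm A 0.0, Firm W 0.0, Firm P 0.0.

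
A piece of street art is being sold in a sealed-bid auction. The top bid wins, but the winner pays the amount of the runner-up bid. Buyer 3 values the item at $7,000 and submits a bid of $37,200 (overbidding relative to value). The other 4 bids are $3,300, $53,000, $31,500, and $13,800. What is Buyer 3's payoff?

Payoff = $0.

Highest competing bid: $53,000.
Buyer 3's bid $37,200 is not the highest, so Buyer 3 loses, pays nothing, and earns zero payoff.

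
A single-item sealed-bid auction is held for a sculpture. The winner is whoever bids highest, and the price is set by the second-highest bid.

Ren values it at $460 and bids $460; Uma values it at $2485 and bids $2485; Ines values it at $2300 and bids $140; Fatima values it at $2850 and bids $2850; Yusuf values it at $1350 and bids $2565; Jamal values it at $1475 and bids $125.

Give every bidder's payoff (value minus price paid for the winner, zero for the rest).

Ren $0, Uma $0, Ines $0, Fatima $285, Yusuf $0, Jamal $0.

Ordered from highest: Fatima $2850 > Yusuf $2565 > Uma $2485 > Ren $460 > Ines $140 > Jamal $125.
Fatima has the top bid and wins; the price is the second-highest bid, $2565.
Fatima's payoff = $2850 − $2565 = $285. All other bidders lose, so their payoff is 0.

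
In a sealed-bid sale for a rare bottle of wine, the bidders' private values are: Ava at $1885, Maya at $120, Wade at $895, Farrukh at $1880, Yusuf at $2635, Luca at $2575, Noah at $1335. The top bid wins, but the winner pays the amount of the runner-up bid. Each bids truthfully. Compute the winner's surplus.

Sorted high to low: Yusuf $2635 > Luca $2575 > Ava $1885 > Farrukh $1880 > Noah $1335 > Wade $895 > Maya $120.
Yusuf wins with the top bid and pays the second-highest, $2575.
Surplus = $2635 − $2575 = $60.

Surplus = $60.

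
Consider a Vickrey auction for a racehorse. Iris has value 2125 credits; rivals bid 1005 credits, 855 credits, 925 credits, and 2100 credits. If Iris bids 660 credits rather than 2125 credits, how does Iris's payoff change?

The highest competing bid is 2100 credits.
Bidding truthfully at 2125 credits: Iris has the top bid, wins, and pays the second-highest bid 2100 credits. Payoff = 2125 credits − 2100 credits = 25 credits.
Bidding 660 credits: the top bid is 2100 credits (a rival), so Iris loses. Payoff = 0 credits.
Change = 0 credits − 25 credits = -25 credits.
Deviating from a truthful bid can only lose payoff in a second-price auction — never gain.

Change in payoff: -25 credits.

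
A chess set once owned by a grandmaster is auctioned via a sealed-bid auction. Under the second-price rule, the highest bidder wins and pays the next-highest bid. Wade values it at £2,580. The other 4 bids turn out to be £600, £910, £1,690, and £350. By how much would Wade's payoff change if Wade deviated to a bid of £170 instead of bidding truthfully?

-£890

The highest competing bid is £1,690.
Bidding truthfully at £2,580: Wade has the top bid, wins, and pays the second-highest bid £1,690. Payoff = £2,580 − £1,690 = £890.
Bidding £170: the top bid is £1,690 (a rival), so Wade loses. Payoff = £0.
Change = £0 − £890 = -£890.
Deviating from a truthful bid can only lose payoff in a second-price auction — never gain.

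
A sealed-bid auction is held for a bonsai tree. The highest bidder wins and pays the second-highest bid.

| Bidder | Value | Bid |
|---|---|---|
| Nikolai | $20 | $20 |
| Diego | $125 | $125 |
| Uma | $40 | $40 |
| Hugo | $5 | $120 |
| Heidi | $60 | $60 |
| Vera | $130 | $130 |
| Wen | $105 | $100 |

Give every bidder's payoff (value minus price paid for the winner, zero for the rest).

Ranking the bids: Vera $130 > Diego $125 > Hugo $120 > Wen $100 > Heidi $60 > Uma $40 > Nikolai $20.
Vera has the top bid and wins; the price is the second-highest bid, $125.
Vera's payoff = $130 − $125 = $5. All other bidders lose, so their payoff is 0.

Nikolai $0, Diego $0, Uma $0, Hugo $0, Heidi $0, Vera $5, Wen $0.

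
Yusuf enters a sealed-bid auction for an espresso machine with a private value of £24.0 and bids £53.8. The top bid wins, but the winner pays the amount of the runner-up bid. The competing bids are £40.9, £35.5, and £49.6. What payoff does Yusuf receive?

Payoff = -£25.6.

Highest competing bid: £49.6.
Yusuf's bid £53.8 is the highest overall, so Yusuf wins and pays the second-highest bid, £49.6.
Payoff = value − price = £24.0 − £49.6 = -£25.6.
Overbidding won the item at a price above value — truthful bidding would have avoided this loss.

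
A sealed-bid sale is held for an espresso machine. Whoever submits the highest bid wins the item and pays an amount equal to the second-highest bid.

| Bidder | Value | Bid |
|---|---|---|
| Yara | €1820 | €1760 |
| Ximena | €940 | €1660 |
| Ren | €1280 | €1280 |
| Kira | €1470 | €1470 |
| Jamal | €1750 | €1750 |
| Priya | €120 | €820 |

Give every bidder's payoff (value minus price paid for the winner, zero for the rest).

Yara €70, Ximena €0, Ren €0, Kira €0, Jamal €0, Priya €0.

Sorted high to low: Yara €1760, then Jamal €1750, then Ximena €1660, then Kira €1470, then Ren €1280, then Priya €820.
Yara has the top bid and wins; the price is the second-highest bid, €1750.
Yara's payoff = €1820 − €1750 = €70. All other bidders lose, so their payoff is 0.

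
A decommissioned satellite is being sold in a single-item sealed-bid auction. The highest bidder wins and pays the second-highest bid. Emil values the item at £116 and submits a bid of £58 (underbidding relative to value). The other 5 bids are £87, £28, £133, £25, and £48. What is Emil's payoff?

Highest competing bid: £133.
Emil's bid £58 is not the highest, so Emil loses, pays nothing, and earns zero payoff.

Payoff = £0.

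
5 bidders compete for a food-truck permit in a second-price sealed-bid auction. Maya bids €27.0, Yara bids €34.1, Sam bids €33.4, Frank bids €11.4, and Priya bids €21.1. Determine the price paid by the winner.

€33.4

Bids in descending order: Yara €34.1 > Sam €33.4 > Maya €27.0 > Priya €21.1 > Frank €11.4.
Yara has the highest bid, so Yara wins.
The second-highest bid is €33.4, so that is what Yara pays.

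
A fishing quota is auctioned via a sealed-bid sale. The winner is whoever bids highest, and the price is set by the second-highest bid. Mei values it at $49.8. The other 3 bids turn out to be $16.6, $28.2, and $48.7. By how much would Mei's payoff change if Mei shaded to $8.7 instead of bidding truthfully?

Payoff change: -$1.1.

The highest competing bid is $48.7.
Bidding truthfully at $49.8: Mei has the top bid, wins, and pays the second-highest bid $48.7. Payoff = $49.8 − $48.7 = $1.1.
Bidding $8.7: the top bid is $48.7 (a rival), so Mei loses. Payoff = $0.0.
Change = $0.0 − $1.1 = -$1.1.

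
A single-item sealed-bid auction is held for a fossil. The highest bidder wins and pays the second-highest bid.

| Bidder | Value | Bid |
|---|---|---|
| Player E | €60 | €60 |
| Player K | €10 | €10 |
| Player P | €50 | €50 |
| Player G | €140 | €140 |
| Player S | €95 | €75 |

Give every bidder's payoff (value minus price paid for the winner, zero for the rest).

Player E €0, Player K €0, Player P €0, Player G €65, Player S €0.

Ordered from highest: Player G €140, then Player S €75, then Player E €60, then Player P €50, then Player K €10.
Player G has the top bid and wins; the price is the second-highest bid, €75.
Player G's payoff = €140 − €75 = €65. All other bidders lose, so their payoff is 0.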